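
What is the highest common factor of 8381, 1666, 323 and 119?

8381 = 17² · 29; 1666 = 2 · 7² · 17; 323 = 17 · 19; 119 = 7 · 17
gcd takes min exponent of each prime: 17 = 17

17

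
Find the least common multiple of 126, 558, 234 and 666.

126 = 2 · 3² · 7; 558 = 2 · 3² · 31; 234 = 2 · 3² · 13; 666 = 2 · 3² · 37
lcm takes max exponent of each prime: 2 · 3² · 7 · 13 · 31 · 37 = 1878786

1878786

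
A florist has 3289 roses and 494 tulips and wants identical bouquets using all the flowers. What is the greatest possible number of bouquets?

13

Euclid: 3289 = 6·494 + 325; 494 = 1·325 + 169; 325 = 1·169 + 156; 169 = 1·156 + 13; 156 = 12·13 + 0. Last nonzero remainder: 13.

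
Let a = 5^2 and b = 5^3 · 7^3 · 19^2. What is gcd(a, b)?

25

min exponent per shared prime: 5^2 = 25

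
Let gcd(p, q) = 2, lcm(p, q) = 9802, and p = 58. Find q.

338

p·q = gcd·lcm = 2·9802 = 19604, so q = 19604/58 = 338.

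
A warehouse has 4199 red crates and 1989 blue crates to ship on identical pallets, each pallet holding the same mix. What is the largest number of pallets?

Euclid: 4199 = 2·1989 + 221; 1989 = 9·221 + 0. Last nonzero remainder: 221.

221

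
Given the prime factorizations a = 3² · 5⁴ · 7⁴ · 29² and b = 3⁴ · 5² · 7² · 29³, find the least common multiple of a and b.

2964498193125

max exponent per prime: 3⁴ · 5⁴ · 7⁴ · 29³ = 2964498193125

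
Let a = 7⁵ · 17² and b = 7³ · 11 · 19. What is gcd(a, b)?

min exponent per shared prime: 7³ = 343

343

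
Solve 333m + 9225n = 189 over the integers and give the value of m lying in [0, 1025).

333

Euclid: 9225 = 27·333 + 234; 333 = 1·234 + 99; 234 = 2·99 + 36; 99 = 2·36 + 27; 36 = 1·27 + 9; 27 = 3·9 + 0 → gcd = 9; 189 = 9·21.
Back-substitution yields 333·(-277) + 9225·(10) = 9, so one solution is m = -277·21 = -5817, n = 10·21 = 210.
Solutions in m differ by 9225/9 = 1025; the one in [0, 1025) is -5817 mod 1025 = 333.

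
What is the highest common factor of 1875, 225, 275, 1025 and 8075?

25

gcd(1875, 225): 1875 = 8·225 + 75; 225 = 3·75 + 0 → 75
gcd(75, 275): 275 = 3·75 + 50; 75 = 1·50 + 25; 50 = 2·25 + 0 → 25
gcd(25, 1025): 1025 = 41·25 + 0 → 25
gcd(25, 8075): 8075 = 323·25 + 0 → 25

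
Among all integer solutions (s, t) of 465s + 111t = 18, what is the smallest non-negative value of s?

22

gcd(465, 111) = 3 (Euclid: 465 = 4·111 + 21; 111 = 5·21 + 6; 21 = 3·6 + 3; 6 = 2·3 + 0), and 3 | 18.
Extended Euclid: 465·(16) + 111·(-67) = 3. Scale by 6: s₀ = 96.
General solution s = s₀ + 37k; reducing mod 37 gives s = 22 (and t = -92).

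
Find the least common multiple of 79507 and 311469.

gcd first: 311469 = 3·79507 + 72948; 79507 = 1·72948 + 6559; 72948 = 11·6559 + 799; 6559 = 8·799 + 167; 799 = 4·167 + 131; 167 = 1·131 + 36; 131 = 3·36 + 23; 36 = 1·23 + 13; 23 = 1·13 + 10; 13 = 1·10 + 3; 10 = 3·3 + 1; 3 = 3·1 + 0 → gcd = 1
lcm = 79507·311469/gcd = 24763965783/1 = 24763965783

24763965783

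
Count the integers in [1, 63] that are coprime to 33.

33 = 3·11. Inclusion–exclusion on these primes:
63 − ⌊63/3⌋ − ⌊63/11⌋ + ⌊63/33⌋ = 38

38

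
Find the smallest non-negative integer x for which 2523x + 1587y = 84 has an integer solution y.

34

Euclid: 2523 = 1·1587 + 936; 1587 = 1·936 + 651; 936 = 1·651 + 285; 651 = 2·285 + 81; 285 = 3·81 + 42; 81 = 1·42 + 39; 42 = 1·39 + 3; 39 = 13·3 + 0 → gcd = 3; 84 = 3·28.
Back-substitution yields 2523·(39) + 1587·(-62) = 3, so one solution is x = 39·28 = 1092, y = -62·28 = -1736.
Solutions in x differ by 1587/3 = 529; the one in [0, 529) is 1092 mod 529 = 34.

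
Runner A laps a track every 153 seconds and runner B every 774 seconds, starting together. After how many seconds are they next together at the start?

13158

153 = 3² · 17; 774 = 2 · 3² · 43
max exponents: 2 · 3² · 17 · 43 = 13158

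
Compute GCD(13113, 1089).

9

13113 = 3² · 31 · 47
1089 = 3² · 11²
Common: 3² = 9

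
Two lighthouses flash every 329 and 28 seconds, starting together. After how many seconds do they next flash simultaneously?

329 = 7 · 47; 28 = 2² · 7
max exponents: 2² · 7 · 47 = 1316

1316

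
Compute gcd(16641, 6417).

9

Euclid: 16641 = 2·6417 + 3807; 6417 = 1·3807 + 2610; 3807 = 1·2610 + 1197; 2610 = 2·1197 + 216; 1197 = 5·216 + 117; 216 = 1·117 + 99; 117 = 1·99 + 18; 99 = 5·18 + 9; 18 = 2·9 + 0. Last nonzero remainder: 9.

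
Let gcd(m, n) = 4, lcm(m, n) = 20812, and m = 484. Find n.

m·n = gcd·lcm = 4·20812 = 83248, so n = 83248/484 = 172.

172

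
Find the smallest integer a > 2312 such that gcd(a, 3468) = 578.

3468 = 578·6. Any a with gcd(a, 3468) = 578 is a multiple of 578, say 578s, with s coprime to 6.
Need s > 2312/578, so s ≥ 5. First s ≥ 5 with gcd(s, 6) = 1 is s = 5. Thus a = 578·5 = 2890.

2890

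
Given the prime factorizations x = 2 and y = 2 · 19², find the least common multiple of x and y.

722

max exponent per prime: 2 · 19² = 722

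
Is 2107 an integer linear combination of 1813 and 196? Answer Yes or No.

Yes

By Bézout, 1813p + 196q = 2107 has integer solutions iff gcd(1813, 196) | 2107.
Euclid: 1813 = 9·196 + 49; 196 = 4·49 + 0. gcd = 49; 2107 mod 49 = 0. Yes.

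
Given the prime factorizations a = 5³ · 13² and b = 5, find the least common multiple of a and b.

max exponent per prime: 5³ · 13² = 21125

21125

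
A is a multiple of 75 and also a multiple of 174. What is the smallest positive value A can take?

4350

75 = 3 · 5²; 174 = 2 · 3 · 29
max exponents: 2 · 3 · 5² · 29 = 4350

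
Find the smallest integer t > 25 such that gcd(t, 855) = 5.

35

gcd(t, 855) = 5 forces 5 | t; write t = 5s. Then gcd(5s, 5·171) = 5·gcd(s, 171), so need gcd(s, 171) = 1.
5s > 25 gives s ≥ 6. The least s ≥ 6 coprime to 171 is 7, so t = 5·7 = 35.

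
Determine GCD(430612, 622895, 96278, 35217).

91

gcd(430612, 622895): 622895 = 1·430612 + 192283; 430612 = 2·192283 + 46046; 192283 = 4·46046 + 8099; 46046 = 5·8099 + 5551; 8099 = 1·5551 + 2548; 5551 = 2·2548 + 455; 2548 = 5·455 + 273; 455 = 1·273 + 182; 273 = 1·182 + 91; 182 = 2·91 + 0 → 91
gcd(91, 96278): 96278 = 1058·91 + 0 → 91
gcd(91, 35217): 35217 = 387·91 + 0 → 91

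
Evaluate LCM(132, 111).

gcd first: 132 = 1·111 + 21; 111 = 5·21 + 6; 21 = 3·6 + 3; 6 = 2·3 + 0 → gcd = 3
lcm = 132·111/gcd = 14652/3 = 4884

4884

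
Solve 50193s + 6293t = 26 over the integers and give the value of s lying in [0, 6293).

gcd(50193, 6293) = 1 (Euclid: 50193 = 7·6293 + 6142; 6293 = 1·6142 + 151; 6142 = 40·151 + 102; 151 = 1·102 + 49; 102 = 2·49 + 4; 49 = 12·4 + 1; 4 = 4·1 + 0), and 1 | 26.
Extended Euclid: 50193·(-1542) + 6293·(12299) = 1. Scale by 26: s₀ = -40092.
General solution s = s₀ + 6293k; reducing mod 6293 gives s = 3959 (and t = -31577).

3959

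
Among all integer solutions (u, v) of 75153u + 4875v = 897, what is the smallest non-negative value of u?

99

Euclid: 75153 = 15·4875 + 2028; 4875 = 2·2028 + 819; 2028 = 2·819 + 390; 819 = 2·390 + 39; 390 = 10·39 + 0 → gcd = 39; 897 = 39·23.
Back-substitution yields 75153·(-12) + 4875·(185) = 39, so one solution is u = -12·23 = -276, v = 185·23 = 4255.
Solutions in u differ by 4875/39 = 125; the one in [0, 125) is -276 mod 125 = 99.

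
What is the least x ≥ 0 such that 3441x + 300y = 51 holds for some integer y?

11

gcd(3441, 300) = 3 (Euclid: 3441 = 11·300 + 141; 300 = 2·141 + 18; 141 = 7·18 + 15; 18 = 1·15 + 3; 15 = 5·3 + 0), and 3 | 51.
Extended Euclid: 3441·(-17) + 300·(195) = 3. Scale by 17: x₀ = -289.
General solution x = x₀ + 100t; reducing mod 100 gives x = 11 (and y = -126).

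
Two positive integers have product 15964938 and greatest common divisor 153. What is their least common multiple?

For any two positive integers, gcd × lcm equals their product. Hence lcm = 15964938 / 153 = 104346.

104346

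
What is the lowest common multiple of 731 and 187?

731 = 17 · 43; 187 = 11 · 17
max exponents: 11 · 17 · 43 = 8041

8041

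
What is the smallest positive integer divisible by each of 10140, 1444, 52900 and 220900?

21387821414700

10140 = 2² · 3 · 5 · 13²; 1444 = 2² · 19²; 52900 = 2² · 5² · 23²; 220900 = 2² · 5² · 47²
lcm takes max exponent of each prime: 2² · 3 · 5² · 13² · 19² · 23² · 47² = 21387821414700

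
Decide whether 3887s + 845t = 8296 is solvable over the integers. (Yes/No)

No

gcd(3887, 845): 3887 = 4·845 + 507; 845 = 1·507 + 338; 507 = 1·338 + 169; 338 = 2·169 + 0 → 169
169 does not divide 8296, so a solution does not exist.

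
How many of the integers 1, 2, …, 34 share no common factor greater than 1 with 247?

Prime factors of 247: 13, 19. Count integers ≤ 34 divisible by none of them.
By inclusion–exclusion: 34 − ⌊34/13⌋ − ⌊34/19⌋ + ⌊34/247⌋ = 31.

31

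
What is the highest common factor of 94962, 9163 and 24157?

833

gcd(94962, 9163): 94962 = 10·9163 + 3332; 9163 = 2·3332 + 2499; 3332 = 1·2499 + 833; 2499 = 3·833 + 0 → 833
gcd(833, 24157): 24157 = 29·833 + 0 → 833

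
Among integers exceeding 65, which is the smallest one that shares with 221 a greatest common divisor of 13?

78

gcd(x, 221) = 13 forces 13 | x; write x = 13s. Then gcd(13s, 13·17) = 13·gcd(s, 17), so need gcd(s, 17) = 1.
13s > 65 gives s ≥ 6. The least s ≥ 6 coprime to 17 is 6, so x = 13·6 = 78.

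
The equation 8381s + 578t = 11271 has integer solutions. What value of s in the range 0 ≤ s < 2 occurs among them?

Euclid: 8381 = 14·578 + 289; 578 = 2·289 + 0 → gcd = 289; 11271 = 289·39.
Back-substitution yields 8381·(1) + 578·(-14) = 289, so one solution is s = 1·39 = 39, t = -14·39 = -546.
Solutions in s differ by 578/289 = 2; the one in [0, 2) is 39 mod 2 = 1.

1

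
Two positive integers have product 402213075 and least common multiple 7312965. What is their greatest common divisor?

gcd·lcm = product, so gcd = 402213075/7312965 = 55.

55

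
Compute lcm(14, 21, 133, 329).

37506

14 = 2 · 7; 21 = 3 · 7; 133 = 7 · 19; 329 = 7 · 47
lcm takes max exponent of each prime: 2 · 3 · 7 · 19 · 47 = 37506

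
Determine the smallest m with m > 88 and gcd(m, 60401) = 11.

99

gcd(m, 60401) = 11 forces 11 | m; write m = 11s. Then gcd(11s, 11·5491) = 11·gcd(s, 5491), so need gcd(s, 5491) = 1.
11s > 88 gives s ≥ 9. The least s ≥ 9 coprime to 5491 is 9, so m = 11·9 = 99.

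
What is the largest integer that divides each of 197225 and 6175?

197225 = 5² · 7³ · 23
6175 = 5² · 13 · 19
Common: 5² = 25

25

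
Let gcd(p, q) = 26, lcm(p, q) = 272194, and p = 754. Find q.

9386

Using pq = gcd(p,q)·lcm(p,q) = 26·272194 = 7077044, we get q = 7077044/754 = 9386.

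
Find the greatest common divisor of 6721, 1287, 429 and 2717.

143

6721 = 11 · 13 · 47; 1287 = 3² · 11 · 13; 429 = 3 · 11 · 13; 2717 = 11 · 13 · 19
gcd takes min exponent of each prime: 11 · 13 = 143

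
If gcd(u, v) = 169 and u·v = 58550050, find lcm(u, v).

gcd·lcm = product, so lcm = 58550050/169 = 346450.

346450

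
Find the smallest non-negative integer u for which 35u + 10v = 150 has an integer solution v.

gcd(35, 10) = 5 (Euclid: 35 = 3·10 + 5; 10 = 2·5 + 0), and 5 | 150.
Extended Euclid: 35·(1) + 10·(-3) = 5. Scale by 30: u₀ = 30.
General solution u = u₀ + 2t; reducing mod 2 gives u = 0 (and v = 15).

0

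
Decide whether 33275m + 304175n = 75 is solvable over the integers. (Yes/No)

By Bézout, 33275m + 304175n = 75 has integer solutions iff gcd(33275, 304175) | 75.
Euclid: 304175 = 9·33275 + 4700; 33275 = 7·4700 + 375; 4700 = 12·375 + 200; 375 = 1·200 + 175; 200 = 1·175 + 25; 175 = 7·25 + 0. gcd = 25; 75 mod 25 = 0. Yes.

Yes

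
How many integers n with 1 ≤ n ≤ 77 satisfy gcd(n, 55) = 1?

56

55 = 5·11. Inclusion–exclusion on these primes:
77 − ⌊77/5⌋ − ⌊77/11⌋ + ⌊77/55⌋ = 56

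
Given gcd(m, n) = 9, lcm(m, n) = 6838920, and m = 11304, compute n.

5445

Using mn = gcd(m,n)·lcm(m,n) = 9·6838920 = 61550280, we get n = 61550280/11304 = 5445.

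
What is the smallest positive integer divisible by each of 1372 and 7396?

2536828

1372 = 2² · 7³; 7396 = 2² · 43²
max exponents: 2² · 7³ · 43² = 2536828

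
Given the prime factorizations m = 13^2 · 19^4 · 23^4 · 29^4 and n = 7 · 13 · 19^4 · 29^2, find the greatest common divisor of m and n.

min exponent per shared prime: 13 · 19^4 · 29^2 = 1424799493

1424799493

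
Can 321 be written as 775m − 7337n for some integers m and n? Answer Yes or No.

By Bézout, 775m − 7337n = 321 has integer solutions iff gcd(775, 7337) | 321.
Euclid: 7337 = 9·775 + 362; 775 = 2·362 + 51; 362 = 7·51 + 5; 51 = 10·5 + 1; 5 = 5·1 + 0. gcd = 1; 321 mod 1 = 0. Yes.

Yes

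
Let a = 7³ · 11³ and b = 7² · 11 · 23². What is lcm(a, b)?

241505957

max exponent per prime: 7³ · 11³ · 23² = 241505957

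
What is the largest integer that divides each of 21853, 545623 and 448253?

13

21853 = 13 · 41²; 545623 = 13 · 19 · 47²; 448253 = 13 · 29² · 41
gcd takes min exponent of each prime: 13 = 13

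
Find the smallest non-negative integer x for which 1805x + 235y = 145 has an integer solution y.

20

gcd(1805, 235) = 5 (Euclid: 1805 = 7·235 + 160; 235 = 1·160 + 75; 160 = 2·75 + 10; 75 = 7·10 + 5; 10 = 2·5 + 0), and 5 | 145.
Extended Euclid: 1805·(-22) + 235·(169) = 5. Scale by 29: x₀ = -638.
General solution x = x₀ + 47t; reducing mod 47 gives x = 20 (and y = -153).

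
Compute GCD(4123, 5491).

Euclid: 5491 = 1·4123 + 1368; 4123 = 3·1368 + 19; 1368 = 72·19 + 0. Last nonzero remainder: 19.

19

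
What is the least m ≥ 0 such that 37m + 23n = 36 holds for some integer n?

Reduce mod 23: 37m ≡ 36 (mod 23). With g = gcd(37, 23) = 1 dividing 36, divide through: 37m ≡ 36 (mod 23).
Since gcd(37, 23) = 1, m ≡ 36·(37)⁻¹ ≡ 19 (mod 23). Smallest non-negative: 19.

19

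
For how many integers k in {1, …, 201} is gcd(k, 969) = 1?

119

969 = 3·17·19. Inclusion–exclusion on these primes:
201 − ⌊201/3⌋ − ⌊201/17⌋ − ⌊201/19⌋ + ⌊201/51⌋ + ⌊201/57⌋ + ⌊201/323⌋ − ⌊201/969⌋ = 119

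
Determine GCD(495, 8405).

Euclid: 8405 = 16·495 + 485; 495 = 1·485 + 10; 485 = 48·10 + 5; 10 = 2·5 + 0. Last nonzero remainder: 5.

5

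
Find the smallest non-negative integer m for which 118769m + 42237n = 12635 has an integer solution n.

25

Reduce mod 42237: 118769m ≡ 12635 (mod 42237). With g = gcd(118769, 42237) = 361 dividing 12635, divide through: 329m ≡ 35 (mod 117).
Since gcd(329, 117) = 1, m ≡ 35·(329)⁻¹ ≡ 25 (mod 117). Smallest non-negative: 25.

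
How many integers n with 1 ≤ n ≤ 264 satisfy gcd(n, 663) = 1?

Prime factors of 663: 3, 13, 17. Count integers ≤ 264 divisible by none of them.
By inclusion–exclusion: 264 − ⌊264/3⌋ − ⌊264/13⌋ − ⌊264/17⌋ + ⌊264/39⌋ + ⌊264/51⌋ + ⌊264/221⌋ − ⌊264/663⌋ = 153.

153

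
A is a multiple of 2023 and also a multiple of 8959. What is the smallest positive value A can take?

62713

2023 = 7 · 17²; 8959 = 17² · 31
max exponents: 7 · 17² · 31 = 62713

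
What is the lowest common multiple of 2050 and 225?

18450

2050 = 2 · 5² · 41; 225 = 3² · 5²
max exponents: 2 · 3² · 5² · 41 = 18450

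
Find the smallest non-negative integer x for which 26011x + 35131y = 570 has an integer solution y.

Reduce mod 35131: 26011x ≡ 570 (mod 35131). With g = gcd(26011, 35131) = 19 dividing 570, divide through: 1369x ≡ 30 (mod 1849).
Since gcd(1369, 1849) = 1, x ≡ 30·(1369)⁻¹ ≡ 1040 (mod 1849). Smallest non-negative: 1040.

1040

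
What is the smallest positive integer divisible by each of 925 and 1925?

925 = 5² · 37; 1925 = 5² · 7 · 11
max exponents: 5² · 7 · 11 · 37 = 71225

71225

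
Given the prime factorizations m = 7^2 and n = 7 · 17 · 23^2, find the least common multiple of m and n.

440657

max exponent per prime: 7^2 · 17 · 23^2 = 440657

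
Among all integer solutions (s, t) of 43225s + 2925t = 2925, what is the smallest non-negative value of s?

0

Euclid: 43225 = 14·2925 + 2275; 2925 = 1·2275 + 650; 2275 = 3·650 + 325; 650 = 2·325 + 0 → gcd = 325; 2925 = 325·9.
Back-substitution yields 43225·(4) + 2925·(-59) = 325, so one solution is s = 4·9 = 36, t = -59·9 = -531.
Solutions in s differ by 2925/325 = 9; the one in [0, 9) is 36 mod 9 = 0.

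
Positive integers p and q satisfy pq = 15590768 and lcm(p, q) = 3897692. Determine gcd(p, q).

From gcd × lcm = pq: gcd = 15590768 / 3897692 = 4.

4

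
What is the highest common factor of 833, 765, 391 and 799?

17

833 = 7² · 17; 765 = 3² · 5 · 17; 391 = 17 · 23; 799 = 17 · 47
gcd takes min exponent of each prime: 17 = 17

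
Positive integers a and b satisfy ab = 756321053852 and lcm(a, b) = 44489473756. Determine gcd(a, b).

From gcd × lcm = ab: gcd = 756321053852 / 44489473756 = 17.

17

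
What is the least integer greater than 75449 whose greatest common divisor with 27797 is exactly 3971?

79420

27797 = 3971·7. Any k with gcd(k, 27797) = 3971 is a multiple of 3971, say 3971s, with s coprime to 7.
Need s > 75449/3971, so s ≥ 20. First s ≥ 20 with gcd(s, 7) = 1 is s = 20. Thus k = 3971·20 = 79420.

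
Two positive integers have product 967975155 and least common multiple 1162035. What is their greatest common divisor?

gcd·lcm = product, so gcd = 967975155/1162035 = 833.

833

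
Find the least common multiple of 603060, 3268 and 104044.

603060 = 2² · 3 · 5 · 19 · 23²; 3268 = 2² · 19 · 43; 104044 = 2² · 19 · 37²
lcm takes max exponent of each prime: 2² · 3 · 5 · 19 · 23² · 37² · 43 = 35500333020

35500333020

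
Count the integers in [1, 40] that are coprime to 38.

19

38 = 2·19. Inclusion–exclusion on these primes:
40 − ⌊40/2⌋ − ⌊40/19⌋ + ⌊40/38⌋ = 19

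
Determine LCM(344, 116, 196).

lcm(344, 116) = 344·116/gcd = 39904/4 = 9976
lcm(9976, 196) = 9976·196/gcd = 1955296/4 = 488824

488824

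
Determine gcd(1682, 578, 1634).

1682 = 2 · 29²; 578 = 2 · 17²; 1634 = 2 · 19 · 43
gcd takes min exponent of each prime: 2 = 2

2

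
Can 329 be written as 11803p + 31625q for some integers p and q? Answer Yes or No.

By Bézout, 11803p + 31625q = 329 has integer solutions iff gcd(11803, 31625) | 329.
Euclid: 31625 = 2·11803 + 8019; 11803 = 1·8019 + 3784; 8019 = 2·3784 + 451; 3784 = 8·451 + 176; 451 = 2·176 + 99; 176 = 1·99 + 77; 99 = 1·77 + 22; 77 = 3·22 + 11; 22 = 2·11 + 0. gcd = 11; 329 mod 11 = 10. No.

No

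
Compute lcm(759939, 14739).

759939 = 3 · 43² · 137; 14739 = 3 · 17³
max exponents: 3 · 17³ · 43² · 137 = 3733580307

3733580307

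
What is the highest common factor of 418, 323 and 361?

19

gcd(418, 323): 418 = 1·323 + 95; 323 = 3·95 + 38; 95 = 2·38 + 19; 38 = 2·19 + 0 → 19
gcd(19, 361): 361 = 19·19 + 0 → 19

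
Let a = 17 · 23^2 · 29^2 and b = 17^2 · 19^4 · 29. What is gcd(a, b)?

493

min exponent per shared prime: 17 · 29 = 493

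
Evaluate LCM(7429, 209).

81719

7429 = 17 · 19 · 23; 209 = 11 · 19
max exponents: 11 · 17 · 19 · 23 = 81719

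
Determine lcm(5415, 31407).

gcd first: 31407 = 5·5415 + 4332; 5415 = 1·4332 + 1083; 4332 = 4·1083 + 0 → gcd = 1083
lcm = 5415·31407/gcd = 170068905/1083 = 157035

157035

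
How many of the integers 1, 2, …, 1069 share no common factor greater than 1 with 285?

541

285 = 3·5·19. Inclusion–exclusion on these primes:
1069 − ⌊1069/3⌋ − ⌊1069/5⌋ − ⌊1069/19⌋ + ⌊1069/15⌋ + ⌊1069/57⌋ + ⌊1069/95⌋ − ⌊1069/285⌋ = 541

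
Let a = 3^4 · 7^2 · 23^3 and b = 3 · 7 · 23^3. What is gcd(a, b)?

min exponent per shared prime: 3 · 7 · 23^3 = 255507

255507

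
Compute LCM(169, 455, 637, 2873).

lcm(169, 455) = 169·455/gcd = 76895/13 = 5915
lcm(5915, 637) = 5915·637/gcd = 3767855/91 = 41405
lcm(41405, 2873) = 41405·2873/gcd = 118956565/169 = 703885

703885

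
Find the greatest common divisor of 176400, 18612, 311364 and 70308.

gcd(176400, 18612): 176400 = 9·18612 + 8892; 18612 = 2·8892 + 828; 8892 = 10·828 + 612; 828 = 1·612 + 216; 612 = 2·216 + 180; 216 = 1·180 + 36; 180 = 5·36 + 0 → 36
gcd(36, 311364): 311364 = 8649·36 + 0 → 36
gcd(36, 70308): 70308 = 1953·36 + 0 → 36

36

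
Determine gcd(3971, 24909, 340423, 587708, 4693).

gcd(3971, 24909): 24909 = 6·3971 + 1083; 3971 = 3·1083 + 722; 1083 = 1·722 + 361; 722 = 2·361 + 0 → 361
gcd(361, 340423): 340423 = 943·361 + 0 → 361
gcd(361, 587708): 587708 = 1628·361 + 0 → 361
gcd(361, 4693): 4693 = 13·361 + 0 → 361

361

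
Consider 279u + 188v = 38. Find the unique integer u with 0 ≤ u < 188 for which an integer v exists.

Reduce mod 188: 279u ≡ 38 (mod 188). With g = gcd(279, 188) = 1 dividing 38, divide through: 279u ≡ 38 (mod 188).
Since gcd(279, 188) = 1, u ≡ 38·(279)⁻¹ ≡ 50 (mod 188). Smallest non-negative: 50.

50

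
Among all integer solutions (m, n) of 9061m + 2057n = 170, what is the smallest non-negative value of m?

57

gcd(9061, 2057) = 17 (Euclid: 9061 = 4·2057 + 833; 2057 = 2·833 + 391; 833 = 2·391 + 51; 391 = 7·51 + 34; 51 = 1·34 + 17; 34 = 2·17 + 0), and 17 | 170.
Extended Euclid: 9061·(42) + 2057·(-185) = 17. Scale by 10: m₀ = 420.
General solution m = m₀ + 121t; reducing mod 121 gives m = 57 (and n = -251).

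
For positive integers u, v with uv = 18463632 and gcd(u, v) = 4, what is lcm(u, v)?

For any two positive integers, gcd × lcm equals their product. Hence lcm = 18463632 / 4 = 4615908.

4615908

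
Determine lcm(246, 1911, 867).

246 = 2 · 3 · 41; 1911 = 3 · 7² · 13; 867 = 3 · 17²
lcm takes max exponent of each prime: 2 · 3 · 7² · 13 · 17² · 41 = 45286878

45286878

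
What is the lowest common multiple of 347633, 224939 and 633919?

118542853

347633 = 11² · 13² · 17; 224939 = 11³ · 13²; 633919 = 11² · 13² · 31
lcm takes max exponent of each prime: 11³ · 13² · 17 · 31 = 118542853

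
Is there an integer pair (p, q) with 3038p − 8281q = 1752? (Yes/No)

No

By Bézout, 3038p − 8281q = 1752 has integer solutions iff gcd(3038, 8281) | 1752.
Euclid: 8281 = 2·3038 + 2205; 3038 = 1·2205 + 833; 2205 = 2·833 + 539; 833 = 1·539 + 294; 539 = 1·294 + 245; 294 = 1·245 + 49; 245 = 5·49 + 0. gcd = 49; 1752 mod 49 = 37. No.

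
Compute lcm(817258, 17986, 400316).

817258 = 2 · 13 · 17 · 43²; 17986 = 2 · 17 · 23²; 400316 = 2² · 7 · 17 · 29²
lcm takes max exponent of each prime: 2² · 7 · 13 · 17 · 23² · 29² · 43² = 5090247321068

5090247321068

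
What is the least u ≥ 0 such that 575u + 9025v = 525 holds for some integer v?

48

gcd(575, 9025) = 25 (Euclid: 9025 = 15·575 + 400; 575 = 1·400 + 175; 400 = 2·175 + 50; 175 = 3·50 + 25; 50 = 2·25 + 0), and 25 | 525.
Extended Euclid: 575·(157) + 9025·(-10) = 25. Scale by 21: u₀ = 3297.
General solution u = u₀ + 361t; reducing mod 361 gives u = 48 (and v = -3).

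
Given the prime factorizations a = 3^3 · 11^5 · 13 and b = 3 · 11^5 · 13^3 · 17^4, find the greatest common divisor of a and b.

min exponent per shared prime: 3 · 11^5 · 13 = 6280989

6280989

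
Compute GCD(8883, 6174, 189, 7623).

63

gcd(8883, 6174): 8883 = 1·6174 + 2709; 6174 = 2·2709 + 756; 2709 = 3·756 + 441; 756 = 1·441 + 315; 441 = 1·315 + 126; 315 = 2·126 + 63; 126 = 2·63 + 0 → 63
gcd(63, 189): 189 = 3·63 + 0 → 63
gcd(63, 7623): 7623 = 121·63 + 0 → 63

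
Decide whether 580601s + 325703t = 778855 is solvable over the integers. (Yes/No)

Yes

By Bézout, 580601s + 325703t = 778855 has integer solutions iff gcd(580601, 325703) | 778855.
Euclid: 580601 = 1·325703 + 254898; 325703 = 1·254898 + 70805; 254898 = 3·70805 + 42483; 70805 = 1·42483 + 28322; 42483 = 1·28322 + 14161; 28322 = 2·14161 + 0. gcd = 14161; 778855 mod 14161 = 0. Yes.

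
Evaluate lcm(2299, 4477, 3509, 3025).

lcm(2299, 4477) = 2299·4477/gcd = 10292623/121 = 85063
lcm(85063, 3509) = 85063·3509/gcd = 298486067/121 = 2466827
lcm(2466827, 3025) = 2466827·3025/gcd = 7462151675/121 = 61670675

61670675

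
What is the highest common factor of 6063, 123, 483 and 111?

6063 = 3 · 43 · 47; 123 = 3 · 41; 483 = 3 · 7 · 23; 111 = 3 · 37
gcd takes min exponent of each prime: 3 = 3

3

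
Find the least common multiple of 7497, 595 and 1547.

7497 = 3² · 7² · 17; 595 = 5 · 7 · 17; 1547 = 7 · 13 · 17
lcm takes max exponent of each prime: 3² · 5 · 7² · 13 · 17 = 487305

487305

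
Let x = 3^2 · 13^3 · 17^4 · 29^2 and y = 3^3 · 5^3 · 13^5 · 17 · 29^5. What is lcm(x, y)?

max exponent per prime: 3^3 · 5^3 · 13^5 · 17^4 · 29^5 = 2146724010155199252375

2146724010155199252375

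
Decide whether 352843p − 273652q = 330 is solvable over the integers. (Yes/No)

gcd(352843, 273652): 352843 = 1·273652 + 79191; 273652 = 3·79191 + 36079; 79191 = 2·36079 + 7033; 36079 = 5·7033 + 914; 7033 = 7·914 + 635; 914 = 1·635 + 279; 635 = 2·279 + 77; 279 = 3·77 + 48; 77 = 1·48 + 29; 48 = 1·29 + 19; 29 = 1·19 + 10; 19 = 1·10 + 9; 10 = 1·9 + 1; 9 = 9·1 + 0 → 1
1 divides 330, so a solution exists.

Yes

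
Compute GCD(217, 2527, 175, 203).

7

gcd(217, 2527): 2527 = 11·217 + 140; 217 = 1·140 + 77; 140 = 1·77 + 63; 77 = 1·63 + 14; 63 = 4·14 + 7; 14 = 2·7 + 0 → 7
gcd(7, 175): 175 = 25·7 + 0 → 7
gcd(7, 203): 203 = 29·7 + 0 → 7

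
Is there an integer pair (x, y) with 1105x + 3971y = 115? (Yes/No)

By Bézout, 1105x + 3971y = 115 has integer solutions iff gcd(1105, 3971) | 115.
Euclid: 3971 = 3·1105 + 656; 1105 = 1·656 + 449; 656 = 1·449 + 207; 449 = 2·207 + 35; 207 = 5·35 + 32; 35 = 1·32 + 3; 32 = 10·3 + 2; 3 = 1·2 + 1; 2 = 2·1 + 0. gcd = 1; 115 mod 1 = 0. Yes.

Yes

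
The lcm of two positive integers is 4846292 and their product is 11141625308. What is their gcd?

From gcd × lcm = ab: gcd = 11141625308 / 4846292 = 2299.

2299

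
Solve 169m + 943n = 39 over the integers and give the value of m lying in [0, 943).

gcd(169, 943) = 1 (Euclid: 943 = 5·169 + 98; 169 = 1·98 + 71; 98 = 1·71 + 27; 71 = 2·27 + 17; 27 = 1·17 + 10; 17 = 1·10 + 7; 10 = 1·7 + 3; 7 = 2·3 + 1; 3 = 3·1 + 0), and 1 | 39.
Extended Euclid: 169·(279) + 943·(-50) = 1. Scale by 39: m₀ = 10881.
General solution m = m₀ + 943t; reducing mod 943 gives m = 508 (and n = -91).

508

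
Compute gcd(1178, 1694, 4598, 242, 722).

2

gcd(1178, 1694): 1694 = 1·1178 + 516; 1178 = 2·516 + 146; 516 = 3·146 + 78; 146 = 1·78 + 68; 78 = 1·68 + 10; 68 = 6·10 + 8; 10 = 1·8 + 2; 8 = 4·2 + 0 → 2
gcd(2, 4598): 4598 = 2299·2 + 0 → 2
gcd(2, 242): 242 = 121·2 + 0 → 2
gcd(2, 722): 722 = 361·2 + 0 → 2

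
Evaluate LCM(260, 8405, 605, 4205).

260 = 2² · 5 · 13; 8405 = 5 · 41²; 605 = 5 · 11²; 4205 = 5 · 29²
lcm takes max exponent of each prime: 2² · 5 · 11² · 13 · 29² · 41² = 44475662660

44475662660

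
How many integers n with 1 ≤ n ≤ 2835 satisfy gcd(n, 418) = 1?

1221

Prime factors of 418: 2, 11, 19. Count integers ≤ 2835 divisible by none of them.
By inclusion–exclusion: 2835 − ⌊2835/2⌋ − ⌊2835/11⌋ − ⌊2835/19⌋ + ⌊2835/22⌋ + ⌊2835/38⌋ + ⌊2835/209⌋ − ⌊2835/418⌋ = 1221.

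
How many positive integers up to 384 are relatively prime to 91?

91 = 7·13. Inclusion–exclusion on these primes:
384 − ⌊384/7⌋ − ⌊384/13⌋ + ⌊384/91⌋ = 305

305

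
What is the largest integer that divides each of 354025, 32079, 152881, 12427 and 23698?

289

354025 = 5² · 7² · 17²; 32079 = 3 · 17² · 37; 152881 = 17² · 23²; 12427 = 17² · 43; 23698 = 2 · 17² · 41
gcd takes min exponent of each prime: 17² = 289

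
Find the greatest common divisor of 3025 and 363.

121

Euclid: 3025 = 8·363 + 121; 363 = 3·121 + 0. Last nonzero remainder: 121.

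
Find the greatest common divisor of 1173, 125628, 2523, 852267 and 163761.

3

gcd(1173, 125628): 125628 = 107·1173 + 117; 1173 = 10·117 + 3; 117 = 39·3 + 0 → 3
gcd(3, 2523): 2523 = 841·3 + 0 → 3
gcd(3, 852267): 852267 = 284089·3 + 0 → 3
gcd(3, 163761): 163761 = 54587·3 + 0 → 3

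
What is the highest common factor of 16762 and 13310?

2

16762 = 2 · 17² · 29
13310 = 2 · 5 · 11³
Common: 2 = 2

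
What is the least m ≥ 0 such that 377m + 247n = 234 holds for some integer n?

17

Euclid: 377 = 1·247 + 130; 247 = 1·130 + 117; 130 = 1·117 + 13; 117 = 9·13 + 0 → gcd = 13; 234 = 13·18.
Back-substitution yields 377·(2) + 247·(-3) = 13, so one solution is m = 2·18 = 36, n = -3·18 = -54.
Solutions in m differ by 247/13 = 19; the one in [0, 19) is 36 mod 19 = 17.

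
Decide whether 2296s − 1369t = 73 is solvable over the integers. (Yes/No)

Yes

By Bézout, 2296s − 1369t = 73 has integer solutions iff gcd(2296, 1369) | 73.
Euclid: 2296 = 1·1369 + 927; 1369 = 1·927 + 442; 927 = 2·442 + 43; 442 = 10·43 + 12; 43 = 3·12 + 7; 12 = 1·7 + 5; 7 = 1·5 + 2; 5 = 2·2 + 1; 2 = 2·1 + 0. gcd = 1; 73 mod 1 = 0. Yes.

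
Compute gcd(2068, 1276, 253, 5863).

gcd(2068, 1276): 2068 = 1·1276 + 792; 1276 = 1·792 + 484; 792 = 1·484 + 308; 484 = 1·308 + 176; 308 = 1·176 + 132; 176 = 1·132 + 44; 132 = 3·44 + 0 → 44
gcd(44, 253): 253 = 5·44 + 33; 44 = 1·33 + 11; 33 = 3·11 + 0 → 11
gcd(11, 5863): 5863 = 533·11 + 0 → 11

11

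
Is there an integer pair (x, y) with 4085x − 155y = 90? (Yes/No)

Yes

By Bézout, 4085x − 155y = 90 has integer solutions iff gcd(4085, 155) | 90.
Euclid: 4085 = 26·155 + 55; 155 = 2·55 + 45; 55 = 1·45 + 10; 45 = 4·10 + 5; 10 = 2·5 + 0. gcd = 5; 90 mod 5 = 0. Yes.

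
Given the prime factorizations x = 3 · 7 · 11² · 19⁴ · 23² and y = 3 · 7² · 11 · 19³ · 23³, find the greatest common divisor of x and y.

min exponent per shared prime: 3 · 7 · 11 · 19³ · 23² = 838162941

838162941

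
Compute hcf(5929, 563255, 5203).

5929 = 7² · 11²; 563255 = 5 · 7² · 11² · 19; 5203 = 11² · 43
gcd takes min exponent of each prime: 11² = 121

121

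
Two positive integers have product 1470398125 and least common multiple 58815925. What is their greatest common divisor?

From gcd × lcm = ab: gcd = 1470398125 / 58815925 = 25.

25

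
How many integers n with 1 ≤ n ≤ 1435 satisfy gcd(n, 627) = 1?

824

Prime factors of 627: 3, 11, 19. Count integers ≤ 1435 divisible by none of them.
By inclusion–exclusion: 1435 − ⌊1435/3⌋ − ⌊1435/11⌋ − ⌊1435/19⌋ + ⌊1435/33⌋ + ⌊1435/57⌋ + ⌊1435/209⌋ − ⌊1435/627⌋ = 824.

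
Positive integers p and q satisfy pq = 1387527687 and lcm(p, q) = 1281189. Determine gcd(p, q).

1083

gcd·lcm = product, so gcd = 1387527687/1281189 = 1083.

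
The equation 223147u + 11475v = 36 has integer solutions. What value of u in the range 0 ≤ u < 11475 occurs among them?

Reduce mod 11475: 223147u ≡ 36 (mod 11475). With g = gcd(223147, 11475) = 1 dividing 36, divide through: 223147u ≡ 36 (mod 11475).
Since gcd(223147, 11475) = 1, u ≡ 36·(223147)⁻¹ ≡ 2088 (mod 11475). Smallest non-negative: 2088.

2088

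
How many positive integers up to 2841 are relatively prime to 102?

Prime factors of 102: 2, 3, 17. Count integers ≤ 2841 divisible by none of them.
By inclusion–exclusion: 2841 − ⌊2841/2⌋ − ⌊2841/3⌋ − ⌊2841/17⌋ + ⌊2841/6⌋ + ⌊2841/34⌋ + ⌊2841/51⌋ − ⌊2841/102⌋ = 891.

891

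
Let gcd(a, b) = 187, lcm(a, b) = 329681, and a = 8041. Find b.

Using ab = gcd(a,b)·lcm(a,b) = 187·329681 = 61650347, we get b = 61650347/8041 = 7667.

7667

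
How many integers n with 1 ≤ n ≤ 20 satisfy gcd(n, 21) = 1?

12

Prime factors of 21: 3, 7. Count integers ≤ 20 divisible by none of them.
By inclusion–exclusion: 20 − ⌊20/3⌋ − ⌊20/7⌋ + ⌊20/21⌋ = 12.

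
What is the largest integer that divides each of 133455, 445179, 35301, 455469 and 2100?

133455 = 3 · 5 · 7 · 31 · 41; 445179 = 3 · 7 · 17 · 29 · 43; 35301 = 3 · 7 · 41²; 455469 = 3 · 7 · 23² · 41; 2100 = 2² · 3 · 5² · 7
gcd takes min exponent of each prime: 3 · 7 = 21

21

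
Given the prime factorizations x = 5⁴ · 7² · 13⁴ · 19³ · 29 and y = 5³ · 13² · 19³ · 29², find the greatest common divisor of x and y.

min exponent per shared prime: 5³ · 13² · 19³ · 29 = 4201994875

4201994875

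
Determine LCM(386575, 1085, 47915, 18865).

8842756613075

386575 = 5² · 7 · 47²; 1085 = 5 · 7 · 31; 47915 = 5 · 7 · 37²; 18865 = 5 · 7³ · 11
lcm takes max exponent of each prime: 5² · 7³ · 11 · 31 · 37² · 47² = 8842756613075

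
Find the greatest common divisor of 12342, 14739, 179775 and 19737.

12342 = 2 · 3 · 11² · 17; 14739 = 3 · 17³; 179775 = 3² · 5² · 17 · 47; 19737 = 3³ · 17 · 43
gcd takes min exponent of each prime: 3 · 17 = 51

51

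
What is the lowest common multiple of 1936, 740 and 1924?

lcm(1936, 740) = 1936·740/gcd = 1432640/4 = 358160
lcm(358160, 1924) = 358160·1924/gcd = 689099840/148 = 4656080

4656080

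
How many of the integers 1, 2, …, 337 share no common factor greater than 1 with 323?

323 = 17·19. Inclusion–exclusion on these primes:
337 − ⌊337/17⌋ − ⌊337/19⌋ + ⌊337/323⌋ = 302

302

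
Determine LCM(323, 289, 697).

323 = 17 · 19; 289 = 17²; 697 = 17 · 41
lcm takes max exponent of each prime: 17² · 19 · 41 = 225131

225131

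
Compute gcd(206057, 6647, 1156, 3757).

206057 = 17² · 23 · 31; 6647 = 17² · 23; 1156 = 2² · 17²; 3757 = 13 · 17²
gcd takes min exponent of each prime: 17² = 289

289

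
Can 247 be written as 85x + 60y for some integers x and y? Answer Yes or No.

gcd(85, 60): 85 = 1·60 + 25; 60 = 2·25 + 10; 25 = 2·10 + 5; 10 = 2·5 + 0 → 5
5 does not divide 247, so a solution does not exist.

No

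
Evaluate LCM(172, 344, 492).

172 = 2² · 43; 344 = 2³ · 43; 492 = 2² · 3 · 41
lcm takes max exponent of each prime: 2³ · 3 · 41 · 43 = 42312

42312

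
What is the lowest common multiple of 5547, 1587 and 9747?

9533745387

5547 = 3 · 43²; 1587 = 3 · 23²; 9747 = 3³ · 19²
lcm takes max exponent of each prime: 3³ · 19² · 23² · 43² = 9533745387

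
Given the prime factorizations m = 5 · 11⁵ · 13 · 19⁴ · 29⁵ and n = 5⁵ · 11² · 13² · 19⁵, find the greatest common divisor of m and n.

1024974665

min exponent per shared prime: 5 · 11² · 13 · 19⁴ = 1024974665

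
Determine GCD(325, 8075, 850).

325 = 5² · 13; 8075 = 5² · 17 · 19; 850 = 2 · 5² · 17
gcd takes min exponent of each prime: 5² = 25

25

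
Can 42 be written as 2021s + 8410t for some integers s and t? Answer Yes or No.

gcd(2021, 8410): 8410 = 4·2021 + 326; 2021 = 6·326 + 65; 326 = 5·65 + 1; 65 = 65·1 + 0 → 1
1 divides 42, so a solution exists.

Yes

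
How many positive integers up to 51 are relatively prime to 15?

Prime factors of 15: 3, 5. Count integers ≤ 51 divisible by none of them.
By inclusion–exclusion: 51 − ⌊51/3⌋ − ⌊51/5⌋ + ⌊51/15⌋ = 27.

27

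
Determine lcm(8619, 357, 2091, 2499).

17315571

lcm(8619, 357) = 8619·357/gcd = 3076983/51 = 60333
lcm(60333, 2091) = 60333·2091/gcd = 126156303/51 = 2473653
lcm(2473653, 2499) = 2473653·2499/gcd = 6181658847/357 = 17315571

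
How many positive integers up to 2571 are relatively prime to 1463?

1899

Prime factors of 1463: 7, 11, 19. Count integers ≤ 2571 divisible by none of them.
By inclusion–exclusion: 2571 − ⌊2571/7⌋ − ⌊2571/11⌋ − ⌊2571/19⌋ + ⌊2571/77⌋ + ⌊2571/133⌋ + ⌊2571/209⌋ − ⌊2571/1463⌋ = 1899.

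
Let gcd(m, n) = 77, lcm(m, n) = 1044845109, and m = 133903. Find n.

Using mn = gcd(m,n)·lcm(m,n) = 77·1044845109 = 80453073393, we get n = 80453073393/133903 = 600831.

600831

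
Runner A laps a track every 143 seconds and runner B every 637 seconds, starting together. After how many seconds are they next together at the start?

gcd first: 637 = 4·143 + 65; 143 = 2·65 + 13; 65 = 5·13 + 0 → gcd = 13
lcm = 143·637/gcd = 91091/13 = 7007

7007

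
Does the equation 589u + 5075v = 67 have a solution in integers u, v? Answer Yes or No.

Yes

By Bézout, 589u + 5075v = 67 has integer solutions iff gcd(589, 5075) | 67.
Euclid: 5075 = 8·589 + 363; 589 = 1·363 + 226; 363 = 1·226 + 137; 226 = 1·137 + 89; 137 = 1·89 + 48; 89 = 1·48 + 41; 48 = 1·41 + 7; 41 = 5·7 + 6; 7 = 1·6 + 1; 6 = 6·1 + 0. gcd = 1; 67 mod 1 = 0. Yes.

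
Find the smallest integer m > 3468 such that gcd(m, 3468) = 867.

4335

gcd(m, 3468) = 867 forces 867 | m; write m = 867s. Then gcd(867s, 867·4) = 867·gcd(s, 4), so need gcd(s, 4) = 1.
867s > 3468 gives s ≥ 5. The least s ≥ 5 coprime to 4 is 5, so m = 867·5 = 4335.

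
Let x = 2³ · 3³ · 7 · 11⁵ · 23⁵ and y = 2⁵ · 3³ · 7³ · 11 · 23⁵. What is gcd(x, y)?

min exponent per shared prime: 2³ · 3³ · 7 · 11 · 23⁵ = 107049256776

107049256776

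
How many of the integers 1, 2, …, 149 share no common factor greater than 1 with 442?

65

Prime factors of 442: 2, 13, 17. Count integers ≤ 149 divisible by none of them.
By inclusion–exclusion: 149 − ⌊149/2⌋ − ⌊149/13⌋ − ⌊149/17⌋ + ⌊149/26⌋ + ⌊149/34⌋ + ⌊149/221⌋ − ⌊149/442⌋ = 65.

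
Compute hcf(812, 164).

812 = 2² · 7 · 29
164 = 2² · 41
Common: 2² = 4

4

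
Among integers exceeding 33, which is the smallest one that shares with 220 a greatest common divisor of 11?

77

gcd(t, 220) = 11 forces 11 | t; write t = 11s. Then gcd(11s, 11·20) = 11·gcd(s, 20), so need gcd(s, 20) = 1.
11s > 33 gives s ≥ 4. The least s ≥ 4 coprime to 20 is 7, so t = 11·7 = 77.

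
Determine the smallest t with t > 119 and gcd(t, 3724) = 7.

3724 = 7·532. Any t with gcd(t, 3724) = 7 is a multiple of 7, say 7s, with s coprime to 532.
Need s > 119/7, so s ≥ 18. First s ≥ 18 with gcd(s, 532) = 1 is s = 23. Thus t = 7·23 = 161.

161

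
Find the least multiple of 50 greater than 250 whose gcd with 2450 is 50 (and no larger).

gcd(k, 2450) = 50 forces 50 | k; write k = 50s. Then gcd(50s, 50·49) = 50·gcd(s, 49), so need gcd(s, 49) = 1.
50s > 250 gives s ≥ 6. The least s ≥ 6 coprime to 49 is 6, so k = 50·6 = 300.

300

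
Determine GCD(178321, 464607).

143

Euclid: 464607 = 2·178321 + 107965; 178321 = 1·107965 + 70356; 107965 = 1·70356 + 37609; 70356 = 1·37609 + 32747; 37609 = 1·32747 + 4862; 32747 = 6·4862 + 3575; 4862 = 1·3575 + 1287; 3575 = 2·1287 + 1001; 1287 = 1·1001 + 286; 1001 = 3·286 + 143; 286 = 2·143 + 0. Last nonzero remainder: 143.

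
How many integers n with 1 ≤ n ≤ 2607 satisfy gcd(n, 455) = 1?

1651

Prime factors of 455: 5, 7, 13. Count integers ≤ 2607 divisible by none of them.
By inclusion–exclusion: 2607 − ⌊2607/5⌋ − ⌊2607/7⌋ − ⌊2607/13⌋ + ⌊2607/35⌋ + ⌊2607/65⌋ + ⌊2607/91⌋ − ⌊2607/455⌋ = 1651.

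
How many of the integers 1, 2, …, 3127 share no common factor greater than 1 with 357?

Prime factors of 357: 3, 7, 17. Count integers ≤ 3127 divisible by none of them.
By inclusion–exclusion: 3127 − ⌊3127/3⌋ − ⌊3127/7⌋ − ⌊3127/17⌋ + ⌊3127/21⌋ + ⌊3127/51⌋ + ⌊3127/119⌋ − ⌊3127/357⌋ = 1683.

1683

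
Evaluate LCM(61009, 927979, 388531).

2133423721

61009 = 13² · 19²; 927979 = 13² · 17² · 19; 388531 = 11² · 13² · 19
lcm takes max exponent of each prime: 11² · 13² · 17² · 19² = 2133423721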